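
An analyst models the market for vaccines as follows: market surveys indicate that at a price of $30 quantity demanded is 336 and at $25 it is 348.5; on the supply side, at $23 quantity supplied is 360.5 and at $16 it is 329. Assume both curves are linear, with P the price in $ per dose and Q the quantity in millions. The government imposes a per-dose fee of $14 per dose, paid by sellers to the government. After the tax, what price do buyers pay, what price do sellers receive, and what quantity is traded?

Demand slope: (348.5 − 336)/(25 − 30) = -2.5, so Qd = 411 − 2.5P.
Supply slope: (329 − 360.5)/(16 − 23) = 4.5, so Qs = 4.5P + 257.
Before the tax: set 411 − 2.5P = 4.5P + 257 → P* = $22, Q* = 356.
With the tax collected from sellers, supply shifts: Qs = 4.5(P − 14) + 257.
Solving gives Q = 333.5 with buyers paying $31 and sellers receiving $17 (the $14 wedge).
The less price-elastic side of the market bears the larger share of a per-unit tax.

Buyers pay $31; sellers receive $17; quantity = 333.5.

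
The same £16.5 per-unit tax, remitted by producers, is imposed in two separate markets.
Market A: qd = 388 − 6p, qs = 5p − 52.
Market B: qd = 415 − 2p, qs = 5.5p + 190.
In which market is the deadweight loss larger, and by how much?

Market A, by £171.6.

Market A: pre-tax p* = £40, q* = 148; post-tax q = 103; deadweight loss = £371.25.
Market B: pre-tax p* = £30, q* = 355; post-tax q = 330.8; deadweight loss = £199.65.
Difference: £371.25 vs £199.65 → market A is larger by £171.6.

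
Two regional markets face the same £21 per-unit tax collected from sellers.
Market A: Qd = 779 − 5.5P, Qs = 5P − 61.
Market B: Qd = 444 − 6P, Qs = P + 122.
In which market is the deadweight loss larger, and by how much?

Market A: pre-tax P* = £80, Q* = 339; post-tax Q = 284; deadweight loss = £577.5.
Market B: pre-tax P* = £46, Q* = 168; post-tax Q = 150; deadweight loss = £189.
Difference: £577.5 vs £189 → market A is larger by £388.5.

Market A, by £388.5.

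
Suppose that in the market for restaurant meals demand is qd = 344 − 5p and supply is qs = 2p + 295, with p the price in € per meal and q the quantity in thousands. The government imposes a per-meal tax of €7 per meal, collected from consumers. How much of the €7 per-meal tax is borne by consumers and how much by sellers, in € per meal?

Consumers bear €2 per meal; sellers bear €5 per meal.

Without the tax, 344 − 5p = 2p + 295 gives 7p = 49, so p* = €7 and q* = 309.
With the tax collected from consumers, demand (in seller-price terms) shifts: qd = 344 − 5(p + 7).
New equilibrium: consumers pay €9, sellers receive €2, q = 299. (Wedge: pb − ps = 7.)
Burden on consumers: €2; on sellers: €5. (They sum to €7.)
The less price-elastic side of the market bears the larger share of a per-unit tax.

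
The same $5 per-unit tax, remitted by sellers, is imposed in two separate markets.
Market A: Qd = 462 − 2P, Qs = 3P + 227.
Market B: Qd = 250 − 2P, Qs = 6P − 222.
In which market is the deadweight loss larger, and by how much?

Market A: pre-tax P* = $47, Q* = 368; post-tax Q = 362; deadweight loss = $15.
Market B: pre-tax P* = $59, Q* = 132; post-tax Q = 124.5; deadweight loss = $18.75.
Difference: $15 vs $18.75 → market B is larger by $3.75.

Market B, by $3.75.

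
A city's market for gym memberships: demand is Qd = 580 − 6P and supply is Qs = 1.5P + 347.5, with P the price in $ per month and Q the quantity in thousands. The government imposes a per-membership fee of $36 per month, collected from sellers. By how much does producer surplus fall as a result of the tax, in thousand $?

Producer surplus falls by $10725.12 thousand.

Without the tax, 580 − 6P = 1.5P + 347.5 gives 7.5P = 232.5, so P* = $31 and Q* = 394.
With the tax collected from sellers, supply shifts: Qs = 1.5(P − 36) + 347.5.
New equilibrium: consumers pay $38.2, sellers receive $2.2, Q = 350.8. (Wedge: Pb − Ps = 36.)
ΔPS is the trapezoid between Q = 350.8 and Q = 394 of height $28.8: ½ · (394 + 350.8) · 28.8 = $10725.12.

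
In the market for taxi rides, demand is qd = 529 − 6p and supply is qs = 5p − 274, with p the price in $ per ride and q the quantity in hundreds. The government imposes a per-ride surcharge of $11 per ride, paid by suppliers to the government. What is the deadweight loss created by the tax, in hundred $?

Deadweight loss = $165 hundred.

Before the tax: set 529 − 6p = 5p − 274 → p* = $73, q* = 91.
With the tax collected from suppliers, supply shifts: qs = 5(p − 11) − 274.
Solving gives q = 61 with consumers paying $78 and suppliers receiving $67 (the $11 wedge).
Quantity falls by |ΔQ| = |91 − 61| = 30.
DWL = ½ · t · |ΔQ| = ½ · 11 · 30 = $165.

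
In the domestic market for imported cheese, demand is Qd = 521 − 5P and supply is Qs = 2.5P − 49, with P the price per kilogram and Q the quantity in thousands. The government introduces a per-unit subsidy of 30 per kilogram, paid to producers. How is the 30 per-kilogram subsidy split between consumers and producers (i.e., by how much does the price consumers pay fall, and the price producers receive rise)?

Before the subsidy: set 521 − 5P = 2.5P − 49 → P* = 76, Q* = 141.
With a per-unit subsidy paid to producers, each receives P + 30 per unit sold, so supply becomes Qs = 2.5(P + 30) − 49.
Solving gives Q = 191 with consumers paying 66 and producers receiving 96 (the 30 wedge).
Gain to consumers: 10; to producers: 20. (They sum to 30.)

Consumers gain 10 per kilogram; producers gain 20 per kilogram.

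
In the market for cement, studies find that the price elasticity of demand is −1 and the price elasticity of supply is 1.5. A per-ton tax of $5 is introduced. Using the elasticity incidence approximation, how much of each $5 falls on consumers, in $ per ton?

Consumers bear ≈ $3 per ton.

Incidence ratio: consumers' share ≈ εs / (εs + |εd|) = 1.5 / (1.5 + 1) = 0.6.
So consumers bear ≈ 0.6 × $5 = $3; sellers bear $2.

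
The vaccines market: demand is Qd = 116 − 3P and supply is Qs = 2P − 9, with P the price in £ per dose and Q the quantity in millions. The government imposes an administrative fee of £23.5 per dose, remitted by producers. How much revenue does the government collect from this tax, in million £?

Without the tax, 116 − 3P = 2P − 9 gives 5P = 125, so P* = £25 and Q* = 41.
With the tax collected from producers, supply shifts: Qs = 2(P − 23.5) − 9.
Solving gives Q = 12.8 with consumers paying £34.4 and producers receiving £10.9 (the £23.5 wedge).
Revenue = t · Q = 23.5 · 12.8 = £300.8.

Tax revenue = £300.8 million.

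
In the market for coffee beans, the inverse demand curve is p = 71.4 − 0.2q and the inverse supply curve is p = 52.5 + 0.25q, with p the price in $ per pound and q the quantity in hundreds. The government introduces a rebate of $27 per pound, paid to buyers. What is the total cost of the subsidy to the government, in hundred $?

Inverting to q(p) form: qd = 357 − 5p; qs = 4p − 210.
Before the subsidy: set 357 − 5p = 4p − 210 → p* = $63, q* = 42.
With a per-unit subsidy paid to buyers, each effectively pays p − 27, so demand becomes qd = 357 − 5(p − 27).
Solving gives q = 102 with buyers paying $51 and producers receiving $78 (the $27 wedge).
Outlay = t · Q = 27 · 102 = $2754.

Government outlay = $2754 hundred.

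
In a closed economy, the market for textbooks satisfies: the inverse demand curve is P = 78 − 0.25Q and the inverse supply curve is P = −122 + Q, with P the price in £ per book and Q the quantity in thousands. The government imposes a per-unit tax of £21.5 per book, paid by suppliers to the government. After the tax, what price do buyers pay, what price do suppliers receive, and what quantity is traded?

Buyers pay £42.3; suppliers receive £20.8; quantity = 142.8.

Inverting to Q(P) form: Qd = 312 − 4P; Qs = P + 122.
Without the tax, 312 − 4P = P + 122 gives 5P = 190, so P* = £38 and Q* = 160.
With the tax collected from suppliers, supply shifts: Qs = (P − 21.5) + 122.
New equilibrium: buyers pay £42.3, suppliers receive £20.8, Q = 142.8. (Wedge: Pb − Ps = 21.5.)
The less price-elastic side of the market bears the larger share of a per-unit tax.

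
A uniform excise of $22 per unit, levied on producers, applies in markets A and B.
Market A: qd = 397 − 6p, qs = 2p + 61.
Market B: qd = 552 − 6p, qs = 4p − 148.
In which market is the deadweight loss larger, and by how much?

Market B, by $217.8.

Market A: pre-tax p* = $42, q* = 145; post-tax q = 112; deadweight loss = $363.
Market B: pre-tax p* = $70, q* = 132; post-tax q = 79.2; deadweight loss = $580.8.
Difference: $363 vs $580.8 → market B is larger by $217.8.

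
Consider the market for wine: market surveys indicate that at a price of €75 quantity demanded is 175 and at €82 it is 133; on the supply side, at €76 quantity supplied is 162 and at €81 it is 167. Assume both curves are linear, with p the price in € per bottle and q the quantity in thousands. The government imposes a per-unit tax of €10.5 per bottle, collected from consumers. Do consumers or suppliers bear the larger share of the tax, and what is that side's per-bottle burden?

Suppliers bear the larger share: €9 per bottle.

Demand slope: (133 − 175)/(82 − 75) = -6, so qd = 625 − 6p.
Supply slope: (167 − 162)/(81 − 76) = 1, so qs = p + 86.
Without the tax, 625 − 6p = p + 86 gives 7p = 539, so p* = €77 and q* = 163.
With the tax collected from consumers, demand (in seller-price terms) shifts: qd = 625 − 6(p + 10.5).
New equilibrium: consumers pay €78.5, suppliers receive €68, q = 154. (Wedge: pb − ps = 10.5.)
Per-bottle burden: consumers €1.5, suppliers €9.
Suppliers take the larger share because supply is less price-elastic here (demand slope 6 vs supply slope 1).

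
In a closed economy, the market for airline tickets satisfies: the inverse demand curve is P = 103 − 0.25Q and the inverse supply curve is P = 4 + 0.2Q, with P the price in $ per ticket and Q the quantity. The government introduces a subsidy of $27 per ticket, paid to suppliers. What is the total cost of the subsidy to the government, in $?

Government outlay = $7560.

Rewrite in direct form: Qd = 412 − 4P and Qs = 5P − 20.
Without the subsidy, 412 − 4P = 5P − 20 gives 9P = 432, so P* = $48 and Q* = 220.
With a per-unit subsidy paid to suppliers, each receives P + 27 per unit sold, so supply becomes Qs = 5(P + 27) − 20.
New equilibrium: buyers pay $33, suppliers receive $60, Q = 280. (Wedge: Pb − Ps = −27.)
Outlay = t · Q = 27 · 280 = $7560.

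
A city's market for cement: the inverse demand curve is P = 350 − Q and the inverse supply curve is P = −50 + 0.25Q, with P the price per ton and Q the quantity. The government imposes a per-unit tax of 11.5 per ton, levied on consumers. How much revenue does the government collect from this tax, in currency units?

Rewrite in direct form: Qd = 350 − P and Qs = 4P + 200.
Without the tax, 350 − P = 4P + 200 gives 5P = 150, so P* = 30 and Q* = 320.
With the tax collected from consumers, demand (in seller-price terms) shifts: Qd = 350 − (P + 11.5).
New equilibrium: consumers pay 39.2, sellers receive 27.7, Q = 310.8. (Wedge: Pb − Ps = 11.5.)
Revenue = t · Q = 11.5 · 310.8 = 3574.2.

Tax revenue = 3574.2.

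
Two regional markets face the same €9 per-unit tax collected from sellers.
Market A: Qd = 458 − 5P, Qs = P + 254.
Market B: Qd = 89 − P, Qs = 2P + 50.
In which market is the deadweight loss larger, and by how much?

Market A, by €6.75.

Market A: pre-tax P* = €34, Q* = 288; post-tax Q = 280.5; deadweight loss = €33.75.
Market B: pre-tax P* = €13, Q* = 76; post-tax Q = 70; deadweight loss = €27.
Difference: €33.75 vs €27 → market A is larger by €6.75.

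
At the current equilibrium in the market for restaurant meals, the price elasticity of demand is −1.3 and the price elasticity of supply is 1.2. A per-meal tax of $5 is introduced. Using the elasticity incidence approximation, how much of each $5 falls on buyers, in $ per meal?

Buyers bear ≈ $2.4 per meal.

Incidence ratio: buyers' share ≈ εs / (εs + |εd|) = 1.2 / (1.2 + 1.3) = 0.48.
So buyers bear ≈ 0.48 × $5 = $2.4; suppliers bear $2.6.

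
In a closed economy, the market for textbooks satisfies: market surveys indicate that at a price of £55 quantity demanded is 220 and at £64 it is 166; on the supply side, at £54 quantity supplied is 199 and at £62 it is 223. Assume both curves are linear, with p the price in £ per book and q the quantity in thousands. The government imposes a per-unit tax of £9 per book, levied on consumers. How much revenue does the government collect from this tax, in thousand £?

Tax revenue = £1710 thousand.

Demand slope: (166 − 220)/(64 − 55) = -6, so qd = 550 − 6p.
Supply slope: (223 − 199)/(62 − 54) = 3, so qs = 3p + 37.
Before the tax: set 550 − 6p = 3p + 37 → p* = £57, q* = 208.
With the tax collected from consumers, demand (in seller-price terms) shifts: qd = 550 − 6(p + 9).
Solving gives q = 190 with consumers paying £60 and suppliers receiving £51 (the £9 wedge).
Revenue = t · Q = 9 · 190 = £1710.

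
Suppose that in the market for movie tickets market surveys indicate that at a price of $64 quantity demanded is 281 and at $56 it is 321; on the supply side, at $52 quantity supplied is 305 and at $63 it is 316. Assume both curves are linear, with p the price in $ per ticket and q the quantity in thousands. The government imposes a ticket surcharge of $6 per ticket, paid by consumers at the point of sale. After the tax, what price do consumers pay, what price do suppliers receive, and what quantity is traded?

Demand slope: (321 − 281)/(56 − 64) = -5, so qd = 601 − 5p.
Supply slope: (316 − 305)/(63 − 52) = 1, so qs = p + 253.
Before the tax: set 601 − 5p = p + 253 → p* = $58, q* = 311.
With the tax collected from consumers, demand (in seller-price terms) shifts: qd = 601 − 5(p + 6).
Solving gives q = 306 with consumers paying $59 and suppliers receiving $53 (the $6 wedge).

Consumers pay $59; suppliers receive $53; quantity = 306.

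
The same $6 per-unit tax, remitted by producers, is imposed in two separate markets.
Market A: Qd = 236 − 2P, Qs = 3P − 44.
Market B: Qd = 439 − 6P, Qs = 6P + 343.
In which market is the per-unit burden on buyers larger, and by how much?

Market A, by $0.6.

Market A: pre-tax P* = $56, Q* = 124; post-tax Q = 116.8; per-unit burden on buyers = $3.6.
Market B: pre-tax P* = $8, Q* = 391; post-tax Q = 373; per-unit burden on buyers = $3.
Difference: $3.6 vs $3 → market A is larger by $0.6.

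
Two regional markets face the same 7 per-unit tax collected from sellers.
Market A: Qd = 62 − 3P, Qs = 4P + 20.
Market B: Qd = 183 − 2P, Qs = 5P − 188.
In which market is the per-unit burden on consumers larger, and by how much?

Market A: pre-tax P* = 6, Q* = 44; post-tax Q = 32; per-unit burden on consumers = 4.
Market B: pre-tax P* = 53, Q* = 77; post-tax Q = 67; per-unit burden on consumers = 5.
Difference: 4 vs 5 → market B is larger by 1.

Market B, by 1.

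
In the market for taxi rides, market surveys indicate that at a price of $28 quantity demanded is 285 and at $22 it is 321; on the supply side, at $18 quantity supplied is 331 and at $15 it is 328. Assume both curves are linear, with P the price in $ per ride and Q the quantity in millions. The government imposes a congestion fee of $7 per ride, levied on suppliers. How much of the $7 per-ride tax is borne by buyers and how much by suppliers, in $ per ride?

Demand slope: (321 − 285)/(22 − 28) = -6, so Qd = 453 − 6P.
Supply slope: (328 − 331)/(15 − 18) = 1, so Qs = P + 313.
Before the tax: set 453 − 6P = P + 313 → P* = $20, Q* = 333.
With the tax collected from suppliers, supply shifts: Qs = (P − 7) + 313.
Solving gives Q = 327 with buyers paying $21 and suppliers receiving $14 (the $7 wedge).
Burden on buyers: $1; on suppliers: $6. (They sum to $7.)
The less price-elastic side of the market bears the larger share of a per-unit tax.

Buyers bear $1 per ride; suppliers bear $6 per ride.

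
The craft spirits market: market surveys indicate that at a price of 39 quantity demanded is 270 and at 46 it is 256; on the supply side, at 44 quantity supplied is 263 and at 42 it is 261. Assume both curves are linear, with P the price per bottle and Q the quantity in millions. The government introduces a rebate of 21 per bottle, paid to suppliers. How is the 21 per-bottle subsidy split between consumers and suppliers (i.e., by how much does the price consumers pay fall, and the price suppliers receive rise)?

Demand slope: (256 − 270)/(46 − 39) = -2, so Qd = 348 − 2P.
Supply slope: (261 − 263)/(42 − 44) = 1, so Qs = P + 219.
Before the subsidy: set 348 − 2P = P + 219 → P* = 43, Q* = 262.
With a per-unit subsidy paid to suppliers, each receives P + 21 per unit sold, so supply becomes Qs = (P + 21) + 219.
Solving gives Q = 276 with consumers paying 36 and suppliers receiving 57 (the 21 wedge).
Gain to consumers: 7; to suppliers: 14. (They sum to 21.)

Consumers gain 7 per bottle; suppliers gain 14 per bottle.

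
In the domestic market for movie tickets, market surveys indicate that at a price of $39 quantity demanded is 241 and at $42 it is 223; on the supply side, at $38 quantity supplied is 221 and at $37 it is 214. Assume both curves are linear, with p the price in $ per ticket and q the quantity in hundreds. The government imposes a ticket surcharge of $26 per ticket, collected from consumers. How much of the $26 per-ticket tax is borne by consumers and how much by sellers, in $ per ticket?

Demand slope: (223 − 241)/(42 − 39) = -6, so qd = 475 − 6p.
Supply slope: (214 − 221)/(37 − 38) = 7, so qs = 7p − 45.
Before the tax: set 475 − 6p = 7p − 45 → p* = $40, q* = 235.
With the tax collected from consumers, demand (in seller-price terms) shifts: qd = 475 − 6(p + 26).
New equilibrium: consumers pay $54, sellers receive $28, q = 151. (Wedge: pb − ps = 26.)
Burden on consumers: $14; on sellers: $12. (They sum to $26.)

Consumers bear $14 per ticket; sellers bear $12 per ticket.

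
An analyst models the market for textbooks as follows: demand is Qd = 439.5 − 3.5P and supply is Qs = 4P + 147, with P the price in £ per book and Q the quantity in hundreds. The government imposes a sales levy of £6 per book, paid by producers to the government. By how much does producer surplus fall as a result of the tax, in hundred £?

Producer surplus falls by £832.72 hundred.

Without the tax, 439.5 − 3.5P = 4P + 147 gives 7.5P = 292.5, so P* = £39 and Q* = 303.
With the tax collected from producers, supply shifts: Qs = 4(P − 6) + 147.
New equilibrium: consumers pay £42.2, producers receive £36.2, Q = 291.8. (Wedge: Pb − Ps = 6.)
ΔPS is the trapezoid between Q = 291.8 and Q = 303 of height £2.8: ½ · (303 + 291.8) · 2.8 = £832.72.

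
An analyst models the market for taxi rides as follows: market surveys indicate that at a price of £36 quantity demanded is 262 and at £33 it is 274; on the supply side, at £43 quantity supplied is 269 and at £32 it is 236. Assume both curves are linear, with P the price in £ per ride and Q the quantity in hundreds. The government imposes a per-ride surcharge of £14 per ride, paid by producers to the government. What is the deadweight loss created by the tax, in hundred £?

Demand slope: (274 − 262)/(33 − 36) = -4, so Qd = 406 − 4P.
Supply slope: (236 − 269)/(32 − 43) = 3, so Qs = 3P + 140.
Before the tax: set 406 − 4P = 3P + 140 → P* = £38, Q* = 254.
With the tax collected from producers, supply shifts: Qs = 3(P − 14) + 140.
New equilibrium: consumers pay £44, producers receive £30, Q = 230. (Wedge: Pb − Ps = 14.)
Quantity falls by |ΔQ| = |254 − 230| = 24.
DWL = ½ · t · |ΔQ| = ½ · 14 · 24 = £168.

Deadweight loss = £168 hundred.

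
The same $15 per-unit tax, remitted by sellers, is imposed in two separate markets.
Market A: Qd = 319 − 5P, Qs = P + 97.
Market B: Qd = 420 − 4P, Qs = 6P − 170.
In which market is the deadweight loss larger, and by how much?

Market A: pre-tax P* = $37, Q* = 134; post-tax Q = 121.5; deadweight loss = $93.75.
Market B: pre-tax P* = $59, Q* = 184; post-tax Q = 148; deadweight loss = $270.
Difference: $93.75 vs $270 → market B is larger by $176.25.

Market B, by $176.25.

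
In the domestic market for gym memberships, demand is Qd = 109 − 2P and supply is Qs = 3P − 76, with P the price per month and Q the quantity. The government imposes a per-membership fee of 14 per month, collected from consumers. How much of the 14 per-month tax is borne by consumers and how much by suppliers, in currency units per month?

Consumers bear 8.4 per month; suppliers bear 5.6 per month.

Without the tax, 109 − 2P = 3P − 76 gives 5P = 185, so P* = 37 and Q* = 35.
With the tax collected from consumers, demand (in seller-price terms) shifts: Qd = 109 − 2(P + 14).
Solving gives Q = 18.2 with consumers paying 45.4 and suppliers receiving 31.4 (the 14 wedge).
Burden on consumers: 8.4; on suppliers: 5.6. (They sum to 14.)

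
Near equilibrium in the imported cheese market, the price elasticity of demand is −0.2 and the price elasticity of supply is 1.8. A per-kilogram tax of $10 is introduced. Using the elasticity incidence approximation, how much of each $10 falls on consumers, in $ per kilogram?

Incidence ratio: consumers' share ≈ εs / (εs + |εd|) = 1.8 / (1.8 + 0.2) = 0.9.
So consumers bear ≈ 0.9 × $10 = $9; sellers bear $1.

Consumers bear ≈ $9 per kilogram.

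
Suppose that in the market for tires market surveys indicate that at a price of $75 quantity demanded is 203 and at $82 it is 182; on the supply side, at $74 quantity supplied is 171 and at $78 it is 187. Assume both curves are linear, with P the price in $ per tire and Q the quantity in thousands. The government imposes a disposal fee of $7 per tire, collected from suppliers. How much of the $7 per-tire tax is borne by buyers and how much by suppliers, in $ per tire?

Buyers bear $4 per tire; suppliers bear $3 per tire.

Demand slope: (182 − 203)/(82 − 75) = -3, so Qd = 428 − 3P.
Supply slope: (187 − 171)/(78 − 74) = 4, so Qs = 4P − 125.
Before the tax: set 428 − 3P = 4P − 125 → P* = $79, Q* = 191.
With the tax collected from suppliers, supply shifts: Qs = 4(P − 7) − 125.
New equilibrium: buyers pay $83, suppliers receive $76, Q = 179. (Wedge: Pb − Ps = 7.)
Burden on buyers: $4; on suppliers: $3. (They sum to $7.)
The less price-elastic side of the market bears the larger share of a per-unit tax.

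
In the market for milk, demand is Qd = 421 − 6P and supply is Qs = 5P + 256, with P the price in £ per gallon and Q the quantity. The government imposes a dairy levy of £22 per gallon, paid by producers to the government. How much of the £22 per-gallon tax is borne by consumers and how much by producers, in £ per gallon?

Without the tax, 421 − 6P = 5P + 256 gives 11P = 165, so P* = £15 and Q* = 331.
With the tax collected from producers, supply shifts: Qs = 5(P − 22) + 256.
New equilibrium: consumers pay £25, producers receive £3, Q = 271. (Wedge: Pb − Ps = 22.)
Burden on consumers: £10; on producers: £12. (They sum to £22.)
The less price-elastic side of the market bears the larger share of a per-unit tax.

Consumers bear £10 per gallon; producers bear £12 per gallon.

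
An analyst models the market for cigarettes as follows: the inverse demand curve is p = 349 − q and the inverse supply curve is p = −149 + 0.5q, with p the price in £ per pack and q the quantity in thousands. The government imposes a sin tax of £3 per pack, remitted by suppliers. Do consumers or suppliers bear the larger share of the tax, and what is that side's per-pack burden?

Consumers bear the larger share: £2 per pack.

Inverting to q(p) form: qd = 349 − p; qs = 2p + 298.
Without the tax, 349 − p = 2p + 298 gives 3p = 51, so p* = £17 and q* = 332.
With the tax collected from suppliers, supply shifts: qs = 2(p − 3) + 298.
Solving gives q = 330 with consumers paying £19 and suppliers receiving £16 (the £3 wedge).
Per-pack burden: consumers £2, suppliers £1.
Consumers take the larger share because demand is less price-elastic here (demand slope 1 vs supply slope 2).
The less price-elastic side of the market bears the larger share of a per-unit tax.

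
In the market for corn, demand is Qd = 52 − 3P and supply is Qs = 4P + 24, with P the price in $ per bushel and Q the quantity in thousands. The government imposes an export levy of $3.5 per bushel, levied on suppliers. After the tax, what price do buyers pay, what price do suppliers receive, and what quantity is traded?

Buyers pay $6; suppliers receive $2.5; quantity = 34.

Before the tax: set 52 − 3P = 4P + 24 → P* = $4, Q* = 40.
With the tax collected from suppliers, supply shifts: Qs = 4(P − 3.5) + 24.
Solving gives Q = 34 with buyers paying $6 and suppliers receiving $2.5 (the $3.5 wedge).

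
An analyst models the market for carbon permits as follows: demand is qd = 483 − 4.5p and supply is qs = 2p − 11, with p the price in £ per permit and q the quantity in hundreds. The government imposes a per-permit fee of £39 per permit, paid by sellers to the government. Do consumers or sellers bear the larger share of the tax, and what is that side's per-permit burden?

Sellers bear the larger share: £27 per permit.

Without the tax, 483 − 4.5p = 2p − 11 gives 6.5p = 494, so p* = £76 and q* = 141.
With the tax collected from sellers, supply shifts: qs = 2(p − 39) − 11.
New equilibrium: consumers pay £88, sellers receive £49, q = 87. (Wedge: pb − ps = 39.)
Per-permit burden: consumers £12, sellers £27.
Sellers take the larger share because supply is less price-elastic here (demand slope 4.5 vs supply slope 2).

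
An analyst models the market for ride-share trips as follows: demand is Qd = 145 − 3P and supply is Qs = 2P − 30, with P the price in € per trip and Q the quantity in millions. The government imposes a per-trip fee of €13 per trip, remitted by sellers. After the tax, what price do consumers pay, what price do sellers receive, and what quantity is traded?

Consumers pay €40.2; sellers receive €27.2; quantity = 24.4.

Without the tax, 145 − 3P = 2P − 30 gives 5P = 175, so P* = €35 and Q* = 40.
With the tax collected from sellers, supply shifts: Qs = 2(P − 13) − 30.
New equilibrium: consumers pay €40.2, sellers receive €27.2, Q = 24.4. (Wedge: Pb − Ps = 13.)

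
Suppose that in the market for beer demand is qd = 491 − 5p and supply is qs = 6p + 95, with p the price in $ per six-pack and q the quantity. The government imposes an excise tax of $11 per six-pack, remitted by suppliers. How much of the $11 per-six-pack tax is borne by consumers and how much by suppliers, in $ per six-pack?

Before the tax: set 491 − 5p = 6p + 95 → p* = $36, q* = 311.
With the tax collected from suppliers, supply shifts: qs = 6(p − 11) + 95.
New equilibrium: consumers pay $42, suppliers receive $31, q = 281. (Wedge: pb − ps = 11.)
Burden on consumers: $6; on suppliers: $5. (They sum to $11.)
The less price-elastic side of the market bears the larger share of a per-unit tax.

Consumers bear $6 per six-pack; suppliers bear $5 per six-pack.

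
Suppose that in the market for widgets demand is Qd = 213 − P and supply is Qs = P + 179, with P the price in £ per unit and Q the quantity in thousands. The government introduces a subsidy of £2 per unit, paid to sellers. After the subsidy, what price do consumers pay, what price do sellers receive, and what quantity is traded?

Without the subsidy, 213 − P = P + 179 gives 2P = 34, so P* = £17 and Q* = 196.
With a per-unit subsidy paid to sellers, each receives P + 2 per unit sold, so supply becomes Qs = (P + 2) + 179.
Solving gives Q = 197 with consumers paying £16 and sellers receiving £18 (the £2 wedge).

Consumers pay £16; sellers receive £18; quantity = 197.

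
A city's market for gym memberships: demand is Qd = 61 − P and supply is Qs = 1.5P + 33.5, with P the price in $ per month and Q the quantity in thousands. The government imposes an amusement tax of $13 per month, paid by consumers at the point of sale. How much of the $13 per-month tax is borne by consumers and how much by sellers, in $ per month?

Consumers bear $7.8 per month; sellers bear $5.2 per month.

Before the tax: set 61 − P = 1.5P + 33.5 → P* = $11, Q* = 50.
With the tax collected from consumers, demand (in seller-price terms) shifts: Qd = 61 − (P + 13).
Solving gives Q = 42.2 with consumers paying $18.8 and sellers receiving $5.8 (the $13 wedge).
Burden on consumers: $7.8; on sellers: $5.2. (They sum to $13.)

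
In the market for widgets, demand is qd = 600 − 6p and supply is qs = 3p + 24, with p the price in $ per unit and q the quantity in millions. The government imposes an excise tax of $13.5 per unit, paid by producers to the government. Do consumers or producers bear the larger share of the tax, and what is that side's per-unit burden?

Without the tax, 600 − 6p = 3p + 24 gives 9p = 576, so p* = $64 and q* = 216.
With the tax collected from producers, supply shifts: qs = 3(p − 13.5) + 24.
New equilibrium: consumers pay $68.5, producers receive $55, q = 189. (Wedge: pb − ps = 13.5.)
Per-unit burden: consumers $4.5, producers $9.
Producers take the larger share because supply is less price-elastic here (demand slope 6 vs supply slope 3).

Producers bear the larger share: $9 per unit.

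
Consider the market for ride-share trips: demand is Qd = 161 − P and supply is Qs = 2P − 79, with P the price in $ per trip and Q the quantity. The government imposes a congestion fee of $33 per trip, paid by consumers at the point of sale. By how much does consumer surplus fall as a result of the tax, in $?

Consumer surplus falls by $1540.

Before the tax: set 161 − P = 2P − 79 → P* = $80, Q* = 81.
With the tax collected from consumers, demand (in seller-price terms) shifts: Qd = 161 − (P + 33).
New equilibrium: consumers pay $102, producers receive $69, Q = 59. (Wedge: Pb − Ps = 33.)
ΔCS is the trapezoid between Q = 59 and Q = 81 of height $22: ½ · (81 + 59) · 22 = $1540.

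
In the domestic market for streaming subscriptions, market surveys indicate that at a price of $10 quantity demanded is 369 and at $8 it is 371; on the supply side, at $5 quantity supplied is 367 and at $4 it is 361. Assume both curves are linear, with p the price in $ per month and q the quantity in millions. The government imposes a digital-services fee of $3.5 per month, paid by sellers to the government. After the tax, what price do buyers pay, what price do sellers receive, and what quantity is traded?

Demand slope: (371 − 369)/(8 − 10) = -1, so qd = 379 − p.
Supply slope: (361 − 367)/(4 − 5) = 6, so qs = 6p + 337.
Before the tax: set 379 − p = 6p + 337 → p* = $6, q* = 373.
With the tax collected from sellers, supply shifts: qs = 6(p − 3.5) + 337.
New equilibrium: buyers pay $9, sellers receive $5.5, q = 370. (Wedge: pb − ps = 3.5.)
The less price-elastic side of the market bears the larger share of a per-unit tax.

Buyers pay $9; sellers receive $5.5; quantity = 370.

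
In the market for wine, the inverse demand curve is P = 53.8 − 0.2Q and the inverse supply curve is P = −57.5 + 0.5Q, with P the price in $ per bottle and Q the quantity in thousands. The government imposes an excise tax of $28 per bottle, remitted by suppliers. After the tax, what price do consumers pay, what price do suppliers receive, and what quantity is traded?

Rewrite in direct form: Qd = 269 − 5P and Qs = 2P + 115.
Without the tax, 269 − 5P = 2P + 115 gives 7P = 154, so P* = $22 and Q* = 159.
With the tax collected from suppliers, supply shifts: Qs = 2(P − 28) + 115.
Solving gives Q = 119 with consumers paying $30 and suppliers receiving $2 (the $28 wedge).

Consumers pay $30; suppliers receive $2; quantity = 119.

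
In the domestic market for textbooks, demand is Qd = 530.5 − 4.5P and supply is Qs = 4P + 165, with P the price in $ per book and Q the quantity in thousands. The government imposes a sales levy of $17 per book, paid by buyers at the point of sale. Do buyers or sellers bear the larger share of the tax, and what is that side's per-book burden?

Sellers bear the larger share: $9 per book.

Without the tax, 530.5 − 4.5P = 4P + 165 gives 8.5P = 365.5, so P* = $43 and Q* = 337.
With the tax collected from buyers, demand (in seller-price terms) shifts: Qd = 530.5 − 4.5(P + 17).
Solving gives Q = 301 with buyers paying $51 and sellers receiving $34 (the $17 wedge).
Per-book burden: buyers $8, sellers $9.
Sellers take the larger share because supply is less price-elastic here (demand slope 4.5 vs supply slope 4).
The less price-elastic side of the market bears the larger share of a per-unit tax.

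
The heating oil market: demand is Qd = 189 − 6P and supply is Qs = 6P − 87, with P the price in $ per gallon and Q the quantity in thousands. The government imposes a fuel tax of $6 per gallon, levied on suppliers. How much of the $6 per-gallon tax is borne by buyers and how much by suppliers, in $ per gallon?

Before the tax: set 189 − 6P = 6P − 87 → P* = $23, Q* = 51.
With the tax collected from suppliers, supply shifts: Qs = 6(P − 6) − 87.
Solving gives Q = 33 with buyers paying $26 and suppliers receiving $20 (the $6 wedge).
Burden on buyers: $3; on suppliers: $3. (They sum to $6.)

Buyers bear $3 per gallon; suppliers bear $3 per gallon.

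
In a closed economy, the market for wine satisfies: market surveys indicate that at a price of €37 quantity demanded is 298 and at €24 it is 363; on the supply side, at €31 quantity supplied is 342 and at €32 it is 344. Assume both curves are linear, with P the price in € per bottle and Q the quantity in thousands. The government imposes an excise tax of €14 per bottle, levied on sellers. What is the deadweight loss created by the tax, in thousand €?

Demand slope: (363 − 298)/(24 − 37) = -5, so Qd = 483 − 5P.
Supply slope: (344 − 342)/(32 − 31) = 2, so Qs = 2P + 280.
Before the tax: set 483 − 5P = 2P + 280 → P* = €29, Q* = 338.
With the tax collected from sellers, supply shifts: Qs = 2(P − 14) + 280.
New equilibrium: buyers pay €33, sellers receive €19, Q = 318. (Wedge: Pb − Ps = 14.)
Quantity falls by |ΔQ| = |338 − 318| = 20.
DWL = ½ · t · |ΔQ| = ½ · 14 · 20 = €140.

Deadweight loss = €140 thousand.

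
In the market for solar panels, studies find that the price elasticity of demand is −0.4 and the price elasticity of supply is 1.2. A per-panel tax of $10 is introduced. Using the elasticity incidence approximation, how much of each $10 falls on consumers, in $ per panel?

Consumers bear ≈ $7.5 per panel.

Incidence ratio: consumers' share ≈ εs / (εs + |εd|) = 1.2 / (1.2 + 0.4) = 0.75.
So consumers bear ≈ 0.75 × $10 = $7.5; suppliers bear $2.5.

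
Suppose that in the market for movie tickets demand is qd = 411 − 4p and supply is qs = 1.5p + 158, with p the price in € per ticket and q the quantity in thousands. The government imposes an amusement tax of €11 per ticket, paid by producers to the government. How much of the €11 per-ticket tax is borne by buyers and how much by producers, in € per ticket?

Before the tax: set 411 − 4p = 1.5p + 158 → p* = €46, q* = 227.
With the tax collected from producers, supply shifts: qs = 1.5(p − 11) + 158.
New equilibrium: buyers pay €49, producers receive €38, q = 215. (Wedge: pb − ps = 11.)
Burden on buyers: €3; on producers: €8. (They sum to €11.)

Buyers bear €3 per ticket; producers bear €8 per ticket.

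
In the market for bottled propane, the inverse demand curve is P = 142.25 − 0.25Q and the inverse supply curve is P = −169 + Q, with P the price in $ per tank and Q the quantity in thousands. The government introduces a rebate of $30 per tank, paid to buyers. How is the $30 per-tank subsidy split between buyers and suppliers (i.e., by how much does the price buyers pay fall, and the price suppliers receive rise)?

Buyers gain $6 per tank; suppliers gain $24 per tank.

Inverting to Q(P) form: Qd = 569 − 4P; Qs = P + 169.
Before the subsidy: set 569 − 4P = P + 169 → P* = $80, Q* = 249.
With a per-unit subsidy paid to buyers, each effectively pays P − 30, so demand becomes Qd = 569 − 4(P − 30).
Solving gives Q = 273 with buyers paying $74 and suppliers receiving $104 (the $30 wedge).
Gain to buyers: $6; to suppliers: $24. (They sum to $30.)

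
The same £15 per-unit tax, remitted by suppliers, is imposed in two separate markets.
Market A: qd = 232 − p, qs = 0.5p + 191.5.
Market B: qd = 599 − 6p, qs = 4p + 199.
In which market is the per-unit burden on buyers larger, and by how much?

Market A: pre-tax p* = £27, q* = 205; post-tax q = 200; per-unit burden on buyers = £5.
Market B: pre-tax p* = £40, q* = 359; post-tax q = 323; per-unit burden on buyers = £6.
Difference: £5 vs £6 → market B is larger by £1.

Market B, by £1.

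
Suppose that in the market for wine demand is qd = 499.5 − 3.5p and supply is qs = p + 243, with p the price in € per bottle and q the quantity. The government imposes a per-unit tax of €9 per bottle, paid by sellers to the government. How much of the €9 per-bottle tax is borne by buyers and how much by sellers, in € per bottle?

Buyers bear €2 per bottle; sellers bear €7 per bottle.

Without the tax, 499.5 − 3.5p = p + 243 gives 4.5p = 256.5, so p* = €57 and q* = 300.
With the tax collected from sellers, supply shifts: qs = (p − 9) + 243.
New equilibrium: buyers pay €59, sellers receive €50, q = 293. (Wedge: pb − ps = 9.)
Burden on buyers: €2; on sellers: €7. (They sum to €9.)
The less price-elastic side of the market bears the larger share of a per-unit tax.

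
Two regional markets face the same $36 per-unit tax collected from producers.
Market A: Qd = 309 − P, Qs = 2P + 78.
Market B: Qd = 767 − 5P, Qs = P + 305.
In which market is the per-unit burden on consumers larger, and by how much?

Market A: pre-tax P* = $77, Q* = 232; post-tax Q = 208; per-unit burden on consumers = $24.
Market B: pre-tax P* = $77, Q* = 382; post-tax Q = 352; per-unit burden on consumers = $6.
Difference: $24 vs $6 → market A is larger by $18.

Market A, by $18.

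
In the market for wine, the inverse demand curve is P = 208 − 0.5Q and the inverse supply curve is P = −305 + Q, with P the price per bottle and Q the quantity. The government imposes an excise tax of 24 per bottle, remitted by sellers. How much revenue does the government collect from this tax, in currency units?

Rewrite in direct form: Qd = 416 − 2P and Qs = P + 305.
Without the tax, 416 − 2P = P + 305 gives 3P = 111, so P* = 37 and Q* = 342.
With the tax collected from sellers, supply shifts: Qs = (P − 24) + 305.
Solving gives Q = 326 with consumers paying 45 and sellers receiving 21 (the 24 wedge).
Revenue = t · Q = 24 · 326 = 7824.

Tax revenue = 7824.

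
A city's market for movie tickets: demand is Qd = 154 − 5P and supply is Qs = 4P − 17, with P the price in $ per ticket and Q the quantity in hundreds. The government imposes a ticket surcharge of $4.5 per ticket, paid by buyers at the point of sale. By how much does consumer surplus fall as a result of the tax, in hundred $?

Consumer surplus falls by $108 hundred.

Before the tax: set 154 − 5P = 4P − 17 → P* = $19, Q* = 59.
With the tax collected from buyers, demand (in seller-price terms) shifts: Qd = 154 − 5(P + 4.5).
Solving gives Q = 49 with buyers paying $21 and suppliers receiving $16.5 (the $4.5 wedge).
ΔCS is the trapezoid between Q = 49 and Q = 59 of height $2: ½ · (59 + 49) · 2 = $108.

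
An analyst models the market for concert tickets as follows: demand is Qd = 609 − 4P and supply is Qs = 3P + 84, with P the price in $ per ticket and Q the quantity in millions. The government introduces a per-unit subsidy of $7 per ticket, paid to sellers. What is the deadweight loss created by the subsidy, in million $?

Deadweight loss = $42 million.

Without the subsidy, 609 − 4P = 3P + 84 gives 7P = 525, so P* = $75 and Q* = 309.
With a per-unit subsidy paid to sellers, each receives P + 7 per unit sold, so supply becomes Qs = 3(P + 7) + 84.
Solving gives Q = 321 with buyers paying $72 and sellers receiving $79 (the $7 wedge).
Quantity rises by |ΔQ| = |309 − 321| = 12.
DWL = ½ · t · |ΔQ| = ½ · 7 · 12 = $42.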